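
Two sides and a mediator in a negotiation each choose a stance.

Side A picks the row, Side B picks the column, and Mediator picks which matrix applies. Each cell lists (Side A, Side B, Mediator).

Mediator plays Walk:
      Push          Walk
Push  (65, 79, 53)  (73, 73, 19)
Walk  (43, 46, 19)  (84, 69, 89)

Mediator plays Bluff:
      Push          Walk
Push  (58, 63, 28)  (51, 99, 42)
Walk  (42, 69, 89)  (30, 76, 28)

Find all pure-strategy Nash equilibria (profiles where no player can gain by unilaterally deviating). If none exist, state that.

Pure-strategy Nash equilibria: (Push, Push, Walk) and (Push, Walk, Bluff) and (Walk, Walk, Walk)

Check each profile: it is a Nash equilibrium iff no player can strictly gain by switching unilaterally.
(Push, Push, Walk): Side A gets 65, best alternative 43; Side B gets 79, best alternative 73; Mediator gets 53, best alternative 28. No profitable deviation — NE.
(Push, Push, Bluff): Side B can switch to Walk (63 → 99). Not NE.
(Push, Walk, Walk): Side A can switch to Walk (73 → 84). Not NE.
(Push, Walk, Bluff): Side A gets 51, best alternative 30; Side B gets 99, best alternative 63; Mediator gets 42, best alternative 19. No profitable deviation — NE.
(Walk, Push, Walk): Side A can switch to Push (43 → 65). Not NE.
(Walk, Push, Bluff): Side A can switch to Push (42 → 58). Not NE.
(Walk, Walk, Walk): Side A gets 84, best alternative 73; Side B gets 69, best alternative 46; Mediator gets 89, best alternative 28. No profitable deviation — NE.
(Walk, Walk, Bluff): Side A can switch to Push (30 → 51). Not NE.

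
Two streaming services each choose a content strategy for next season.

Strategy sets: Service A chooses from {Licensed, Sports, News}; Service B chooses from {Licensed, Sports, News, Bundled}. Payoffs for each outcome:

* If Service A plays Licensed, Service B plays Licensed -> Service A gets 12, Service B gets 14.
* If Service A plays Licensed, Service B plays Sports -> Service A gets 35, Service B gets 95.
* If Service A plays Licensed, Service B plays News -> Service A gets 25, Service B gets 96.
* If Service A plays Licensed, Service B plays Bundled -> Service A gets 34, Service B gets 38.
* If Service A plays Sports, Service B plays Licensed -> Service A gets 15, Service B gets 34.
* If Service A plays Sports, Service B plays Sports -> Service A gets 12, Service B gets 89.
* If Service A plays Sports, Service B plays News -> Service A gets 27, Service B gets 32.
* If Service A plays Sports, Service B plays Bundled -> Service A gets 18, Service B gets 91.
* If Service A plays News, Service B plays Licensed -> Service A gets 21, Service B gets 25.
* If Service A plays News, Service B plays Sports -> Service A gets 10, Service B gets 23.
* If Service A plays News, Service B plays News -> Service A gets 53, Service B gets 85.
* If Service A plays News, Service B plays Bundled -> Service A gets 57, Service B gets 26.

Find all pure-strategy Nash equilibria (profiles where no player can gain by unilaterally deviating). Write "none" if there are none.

Check each profile: it is a Nash equilibrium iff no player can strictly gain by switching unilaterally.
(Licensed, Licensed): Service A can switch to Sports (12 → 15). Not NE.
(Licensed, Sports): Service B can switch to News (95 → 96). Not NE.
(Licensed, News): Service A can switch to Sports (25 → 27). Not NE.
(Licensed, Bundled): Service A can switch to News (34 → 57). Not NE.
(Sports, Licensed): Service A can switch to News (15 → 21). Not NE.
(Sports, Sports): Service A can switch to Licensed (12 → 35). Not NE.
(Sports, News): Service A can switch to News (27 → 53). Not NE.
(Sports, Bundled): Service A can switch to Licensed (18 → 34). Not NE.
(News, Licensed): Service B can switch to News (25 → 85). Not NE.
(News, Sports): Service A can switch to Licensed (10 → 35). Not NE.
(News, News): Service A gets 53, best alternative 27; Service B gets 85, best alternative 26. No profitable deviation — NE.
(News, Bundled): Service B can switch to News (26 → 85). Not NE.

The unique pure-strategy Nash equilibrium is (News, News).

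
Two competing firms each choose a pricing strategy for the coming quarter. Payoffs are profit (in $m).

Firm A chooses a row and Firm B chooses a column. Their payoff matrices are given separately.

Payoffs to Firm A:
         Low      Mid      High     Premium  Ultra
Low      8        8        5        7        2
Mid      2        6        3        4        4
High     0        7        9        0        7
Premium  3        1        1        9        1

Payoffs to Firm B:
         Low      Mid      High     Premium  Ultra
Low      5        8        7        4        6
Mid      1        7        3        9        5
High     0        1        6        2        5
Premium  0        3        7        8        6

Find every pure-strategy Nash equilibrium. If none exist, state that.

Pure-strategy Nash equilibria: (Low, Mid), (High, High), (Premium, Premium)

Firm A against Low: payoffs 8, 2, 0, 3 → best response Low.
Firm A against Mid: payoffs 8, 6, 7, 1 → best response Low.
Firm A against High: payoffs 5, 3, 9, 1 → best response High.
Firm A against Premium: payoffs 7, 4, 0, 9 → best response Premium.
Firm A against Ultra: payoffs 2, 4, 7, 1 → best response High.
Firm B against Low: payoffs 5, 8, 7, 4, 6 → best response Mid.
Firm B against Mid: payoffs 1, 7, 3, 9, 5 → best response Premium.
Firm B against High: payoffs 0, 1, 6, 2, 5 → best response High.
Firm B against Premium: payoffs 0, 3, 7, 8, 6 → best response Premium.
Mutual best responses: (Low, Mid); (High, High); (Premium, Premium).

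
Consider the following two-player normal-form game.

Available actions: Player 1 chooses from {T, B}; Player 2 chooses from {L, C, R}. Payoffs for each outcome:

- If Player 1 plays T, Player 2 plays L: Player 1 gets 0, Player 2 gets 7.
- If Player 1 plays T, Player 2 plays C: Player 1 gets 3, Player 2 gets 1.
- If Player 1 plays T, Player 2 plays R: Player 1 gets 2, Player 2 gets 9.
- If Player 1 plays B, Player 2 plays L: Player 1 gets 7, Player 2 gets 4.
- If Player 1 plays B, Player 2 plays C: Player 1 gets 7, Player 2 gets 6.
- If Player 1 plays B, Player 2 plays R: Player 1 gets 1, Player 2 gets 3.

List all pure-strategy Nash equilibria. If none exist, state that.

Mark each player's best response to every combination of opponents' strategies; a profile where every player is best-responding is a pure Nash equilibrium.
Player 1 against L: payoffs 0, 7 → best response B.
Player 1 against C: payoffs 3, 7 → best response B.
Player 1 against R: payoffs 2, 1 → best response T.
Player 2 against T: payoffs 7, 1, 9 → best response R.
Player 2 against B: payoffs 4, 6, 3 → best response C.
Mutual best responses: (T, R); (B, C).

(T, R) and (B, C)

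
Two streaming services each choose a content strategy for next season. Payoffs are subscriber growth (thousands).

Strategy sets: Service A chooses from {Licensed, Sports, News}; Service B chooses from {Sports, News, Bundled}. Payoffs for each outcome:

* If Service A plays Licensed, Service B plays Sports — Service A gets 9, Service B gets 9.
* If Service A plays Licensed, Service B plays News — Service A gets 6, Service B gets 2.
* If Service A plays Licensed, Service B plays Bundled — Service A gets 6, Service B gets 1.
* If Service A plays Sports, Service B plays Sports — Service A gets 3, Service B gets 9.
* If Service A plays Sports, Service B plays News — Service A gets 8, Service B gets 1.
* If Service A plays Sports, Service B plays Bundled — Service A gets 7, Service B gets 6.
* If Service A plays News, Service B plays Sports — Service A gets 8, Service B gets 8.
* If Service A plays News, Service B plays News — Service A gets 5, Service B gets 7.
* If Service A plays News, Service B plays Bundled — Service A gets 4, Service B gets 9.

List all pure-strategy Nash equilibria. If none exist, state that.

(Licensed, Sports): Service A gets 9, best alternative 8; Service B gets 9, best alternative 2. No profitable deviation — NE.
(Licensed, News): Service A can switch to Sports (6 → 8). Not NE.
(Licensed, Bundled): Service A can switch to Sports (6 → 7). Not NE.
(Sports, Sports): Service A can switch to Licensed (3 → 9). Not NE.
(Sports, News): Service B can switch to Sports (1 → 9). Not NE.
(Sports, Bundled): Service B can switch to Sports (6 → 9). Not NE.
(News, Sports): Service A can switch to Licensed (8 → 9). Not NE.
(The remaining 2 profiles each have a profitable deviation by the same check.)

Pure NE: (Licensed, Sports)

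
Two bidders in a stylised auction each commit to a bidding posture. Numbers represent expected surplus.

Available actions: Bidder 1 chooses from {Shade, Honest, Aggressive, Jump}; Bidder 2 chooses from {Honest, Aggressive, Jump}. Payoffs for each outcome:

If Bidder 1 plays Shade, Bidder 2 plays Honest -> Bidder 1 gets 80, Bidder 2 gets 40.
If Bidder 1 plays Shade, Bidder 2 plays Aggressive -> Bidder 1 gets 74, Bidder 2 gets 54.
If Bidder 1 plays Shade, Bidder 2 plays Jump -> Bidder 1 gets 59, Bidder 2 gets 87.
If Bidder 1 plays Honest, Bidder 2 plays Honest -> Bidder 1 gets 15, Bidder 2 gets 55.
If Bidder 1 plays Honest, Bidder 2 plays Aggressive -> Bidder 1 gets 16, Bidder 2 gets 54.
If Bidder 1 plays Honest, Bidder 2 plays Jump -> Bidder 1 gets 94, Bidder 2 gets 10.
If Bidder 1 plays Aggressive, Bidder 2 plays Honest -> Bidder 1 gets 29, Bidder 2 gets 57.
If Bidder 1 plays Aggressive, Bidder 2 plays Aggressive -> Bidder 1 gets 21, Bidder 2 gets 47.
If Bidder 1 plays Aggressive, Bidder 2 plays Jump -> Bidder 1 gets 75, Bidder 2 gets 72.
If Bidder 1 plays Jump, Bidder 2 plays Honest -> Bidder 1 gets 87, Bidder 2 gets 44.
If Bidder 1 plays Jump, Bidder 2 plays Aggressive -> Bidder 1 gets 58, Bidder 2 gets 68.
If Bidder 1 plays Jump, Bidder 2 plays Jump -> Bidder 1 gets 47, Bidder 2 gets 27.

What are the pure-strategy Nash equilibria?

No pure-strategy Nash equilibrium.

(Shade, Honest): Bidder 1 can switch to Jump (80 → 87). Not NE.
(Shade, Aggressive): Bidder 2 can switch to Jump (54 → 87). Not NE.
(Shade, Jump): Bidder 1 can switch to Honest (59 → 94). Not NE.
(Honest, Honest): Bidder 1 can switch to Shade (15 → 80). Not NE.
(Honest, Aggressive): Bidder 1 can switch to Shade (16 → 74). Not NE.
(Honest, Jump): Bidder 2 can switch to Honest (10 → 55). Not NE.
(Aggressive, Honest): Bidder 1 can switch to Shade (29 → 80). Not NE.
(Aggressive, Aggressive): Bidder 1 can switch to Shade (21 → 74). Not NE.
(Aggressive, Jump): Bidder 1 can switch to Honest (75 → 94). Not NE.
(Jump, Honest): Bidder 2 can switch to Aggressive (44 → 68). Not NE.
(The remaining 2 profiles each have a profitable deviation by the same check.)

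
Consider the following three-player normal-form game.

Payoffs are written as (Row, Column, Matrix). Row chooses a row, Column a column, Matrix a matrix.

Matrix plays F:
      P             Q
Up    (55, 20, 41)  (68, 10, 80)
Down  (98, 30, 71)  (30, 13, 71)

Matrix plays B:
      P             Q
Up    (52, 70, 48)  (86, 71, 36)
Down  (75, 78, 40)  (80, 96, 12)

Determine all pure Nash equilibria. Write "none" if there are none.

Pure NE: (Down, P, F)

(Up, P, F): Row can switch to Down (55 → 98). Not NE.
(Up, P, B): Row can switch to Down (52 → 75). Not NE.
(Up, Q, F): Column can switch to P (10 → 20). Not NE.
(Up, Q, B): Matrix can switch to F (36 → 80). Not NE.
(Down, P, F): Row gets 98, best alternative 55; Column gets 30, best alternative 13; Matrix gets 71, best alternative 40. No profitable deviation — NE.
(Down, P, B): Column can switch to Q (78 → 96). Not NE.
(Down, Q, F): Row can switch to Up (30 → 68). Not NE.
(Down, Q, B): Row can switch to Up (80 → 86). Not NE.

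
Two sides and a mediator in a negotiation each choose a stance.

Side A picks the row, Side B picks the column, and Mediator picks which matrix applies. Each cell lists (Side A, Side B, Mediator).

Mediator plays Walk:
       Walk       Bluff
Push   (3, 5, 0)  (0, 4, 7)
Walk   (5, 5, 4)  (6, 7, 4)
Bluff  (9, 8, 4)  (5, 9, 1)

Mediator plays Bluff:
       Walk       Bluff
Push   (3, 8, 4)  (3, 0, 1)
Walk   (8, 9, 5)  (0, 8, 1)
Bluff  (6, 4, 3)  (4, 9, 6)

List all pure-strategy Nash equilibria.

Pure-strategy Nash equilibria: (Walk, Walk, Bluff), (Walk, Bluff, Walk), (Bluff, Bluff, Bluff)

Side A against (Walk, Walk): payoffs 3, 5, 9 → best response Bluff.
Side A against (Walk, Bluff): payoffs 3, 8, 6 → best response Walk.
Side A against (Bluff, Walk): payoffs 0, 6, 5 → best response Walk.
Side A against (Bluff, Bluff): payoffs 3, 0, 4 → best response Bluff.
Side B against (Push, Walk): payoffs 5, 4 → best response Walk.
Side B against (Push, Bluff): payoffs 8, 0 → best response Walk.
Side B against (Walk, Walk): payoffs 5, 7 → best response Bluff.
Side B against (Walk, Bluff): payoffs 9, 8 → best response Walk.
Side B against (Bluff, Walk): payoffs 8, 9 → best response Bluff.
Side B against (Bluff, Bluff): payoffs 4, 9 → best response Bluff.
Mediator against (Push, Walk): payoffs 0, 4 → best response Bluff.
Mediator against (Push, Bluff): payoffs 7, 1 → best response Walk.
Mediator against (Walk, Walk): payoffs 4, 5 → best response Bluff.
Mediator against (Walk, Bluff): payoffs 4, 1 → best response Walk.
Mediator against (Bluff, Walk): payoffs 4, 3 → best response Walk.
Mediator against (Bluff, Bluff): payoffs 1, 6 → best response Bluff.
Mutual best responses: (Walk, Walk, Bluff); (Walk, Bluff, Walk); (Bluff, Bluff, Bluff).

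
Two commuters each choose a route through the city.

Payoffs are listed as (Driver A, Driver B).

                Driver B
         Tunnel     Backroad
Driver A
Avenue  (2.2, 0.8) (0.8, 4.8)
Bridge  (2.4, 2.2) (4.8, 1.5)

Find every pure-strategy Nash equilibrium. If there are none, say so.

(Bridge, Tunnel)

Driver A against Tunnel: payoffs 2.2, 2.4 → best response Bridge.
Driver A against Backroad: payoffs 0.8, 4.8 → best response Bridge.
Driver B against Avenue: payoffs 0.8, 4.8 → best response Backroad.
Driver B against Bridge: payoffs 2.2, 1.5 → best response Tunnel.
Mutual best responses: (Bridge, Tunnel).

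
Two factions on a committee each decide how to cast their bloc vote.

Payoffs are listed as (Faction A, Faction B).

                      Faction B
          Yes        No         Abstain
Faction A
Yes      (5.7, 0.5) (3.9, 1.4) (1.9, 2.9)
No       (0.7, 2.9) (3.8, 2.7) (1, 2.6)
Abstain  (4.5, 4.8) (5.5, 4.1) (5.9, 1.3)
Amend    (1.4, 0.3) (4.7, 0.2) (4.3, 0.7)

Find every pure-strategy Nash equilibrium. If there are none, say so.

Faction A against Yes: payoffs 5.7, 0.7, 4.5, 1.4 → best response Yes.
Faction A against No: payoffs 3.9, 3.8, 5.5, 4.7 → best response Abstain.
Faction A against Abstain: payoffs 1.9, 1, 5.9, 4.3 → best response Abstain.
Faction B against Yes: payoffs 0.5, 1.4, 2.9 → best response Abstain.
Faction B against No: payoffs 2.9, 2.7, 2.6 → best response Yes.
Faction B against Abstain: payoffs 4.8, 4.1, 1.3 → best response Yes.
Faction B against Amend: payoffs 0.3, 0.2, 0.7 → best response Abstain.
No profile is a mutual best response for all players.

This game has no pure Nash equilibrium.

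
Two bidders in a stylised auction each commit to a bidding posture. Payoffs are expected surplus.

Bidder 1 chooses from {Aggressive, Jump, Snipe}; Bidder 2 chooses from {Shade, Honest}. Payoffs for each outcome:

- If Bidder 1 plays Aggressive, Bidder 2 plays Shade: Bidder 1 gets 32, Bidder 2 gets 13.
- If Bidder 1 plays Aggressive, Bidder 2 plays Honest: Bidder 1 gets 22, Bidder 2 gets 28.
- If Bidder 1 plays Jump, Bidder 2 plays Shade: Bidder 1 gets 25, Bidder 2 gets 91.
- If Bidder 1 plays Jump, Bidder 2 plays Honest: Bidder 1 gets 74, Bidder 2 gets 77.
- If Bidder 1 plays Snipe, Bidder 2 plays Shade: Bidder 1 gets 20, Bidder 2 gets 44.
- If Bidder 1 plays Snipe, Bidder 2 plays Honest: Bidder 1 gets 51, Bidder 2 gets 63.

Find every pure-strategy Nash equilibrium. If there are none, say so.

none

(Aggressive, Shade): Bidder 2 can switch to Honest (13 → 28). Not NE.
(Aggressive, Honest): Bidder 1 can switch to Jump (22 → 74). Not NE.
(Jump, Shade): Bidder 1 can switch to Aggressive (25 → 32). Not NE.
(Jump, Honest): Bidder 2 can switch to Shade (77 → 91). Not NE.
(Snipe, Shade): Bidder 1 can switch to Aggressive (20 → 32). Not NE.
(Snipe, Honest): Bidder 1 can switch to Jump (51 → 74). Not NE.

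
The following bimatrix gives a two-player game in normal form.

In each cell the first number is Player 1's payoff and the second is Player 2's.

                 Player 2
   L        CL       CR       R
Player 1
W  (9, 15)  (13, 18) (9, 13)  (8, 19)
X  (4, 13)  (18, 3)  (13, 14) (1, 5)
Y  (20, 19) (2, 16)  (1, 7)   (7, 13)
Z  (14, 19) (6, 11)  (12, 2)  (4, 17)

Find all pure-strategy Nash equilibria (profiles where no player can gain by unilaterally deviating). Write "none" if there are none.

For each strategy profile, look for a profitable unilateral deviation.
(W, L): Player 1 can switch to Y (9 → 20). Not NE.
(W, CL): Player 1 can switch to X (13 → 18). Not NE.
(W, CR): Player 1 can switch to X (9 → 13). Not NE.
(W, R): Player 1 gets 8, best alternative 7; Player 2 gets 19, best alternative 18. No profitable deviation — NE.
(X, L): Player 1 can switch to W (4 → 9). Not NE.
(X, CL): Player 2 can switch to L (3 → 13). Not NE.
(X, CR): Player 1 gets 13, best alternative 12; Player 2 gets 14, best alternative 13. No profitable deviation — NE.
(X, R): Player 1 can switch to W (1 → 8). Not NE.
(Y, L): Player 1 gets 20, best alternative 14; Player 2 gets 19, best alternative 16. No profitable deviation — NE.
(Y, CL): Player 1 can switch to W (2 → 13). Not NE.
(Y, CR): Player 1 can switch to W (1 → 9). Not NE.
(Y, R): Player 1 can switch to W (7 → 8). Not NE.
(Z, L): Player 1 can switch to Y (14 → 20). Not NE.
(The remaining 3 profiles each have a profitable deviation by the same check.)

The pure Nash equilibria are (W, R); (X, CR); (Y, L).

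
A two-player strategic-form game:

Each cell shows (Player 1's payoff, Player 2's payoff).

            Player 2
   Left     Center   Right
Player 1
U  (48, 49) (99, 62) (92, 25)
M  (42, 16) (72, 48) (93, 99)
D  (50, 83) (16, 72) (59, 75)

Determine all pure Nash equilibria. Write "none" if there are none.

The pure Nash equilibria are (U, Center), (M, Right), (D, Left).

Player 1 against Left: payoffs 48, 42, 50 → best response D.
Player 1 against Center: payoffs 99, 72, 16 → best response U.
Player 1 against Right: payoffs 92, 93, 59 → best response M.
Player 2 against U: payoffs 49, 62, 25 → best response Center.
Player 2 against M: payoffs 16, 48, 99 → best response Right.
Player 2 against D: payoffs 83, 72, 75 → best response Left.
Mutual best responses: (U, Center); (M, Right); (D, Left).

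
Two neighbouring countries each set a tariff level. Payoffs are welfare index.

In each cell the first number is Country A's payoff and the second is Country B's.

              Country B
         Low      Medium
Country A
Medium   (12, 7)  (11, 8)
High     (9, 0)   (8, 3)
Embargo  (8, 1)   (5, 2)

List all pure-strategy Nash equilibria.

For each player, find the best response to each opponent profile; mutual best responses are the pure NE.
Country A against Low: payoffs 12, 9, 8 → best response Medium.
Country A against Medium: payoffs 11, 8, 5 → best response Medium.
Country B against Medium: payoffs 7, 8 → best response Medium.
Country B against High: payoffs 0, 3 → best response Medium.
Country B against Embargo: payoffs 1, 2 → best response Medium.
Mutual best responses: (Medium, Medium).

(Medium, Medium)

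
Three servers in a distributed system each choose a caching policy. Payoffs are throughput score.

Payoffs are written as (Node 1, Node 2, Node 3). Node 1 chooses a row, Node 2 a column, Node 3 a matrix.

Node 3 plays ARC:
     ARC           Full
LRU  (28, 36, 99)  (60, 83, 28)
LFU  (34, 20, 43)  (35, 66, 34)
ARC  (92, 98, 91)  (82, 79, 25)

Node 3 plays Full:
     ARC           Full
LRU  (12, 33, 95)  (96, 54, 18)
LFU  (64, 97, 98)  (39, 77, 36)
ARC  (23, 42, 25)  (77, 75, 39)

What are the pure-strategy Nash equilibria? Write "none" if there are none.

Check each profile: it is a Nash equilibrium iff no player can strictly gain by switching unilaterally.
(LRU, ARC, ARC): Node 1 can switch to LFU (28 → 34). Not NE.
(LRU, ARC, Full): Node 1 can switch to LFU (12 → 64). Not NE.
(LRU, Full, ARC): Node 1 can switch to ARC (60 → 82). Not NE.
(LRU, Full, Full): Node 3 can switch to ARC (18 → 28). Not NE.
(LFU, ARC, ARC): Node 1 can switch to ARC (34 → 92). Not NE.
(LFU, ARC, Full): Node 1 gets 64, best alternative 23; Node 2 gets 97, best alternative 77; Node 3 gets 98, best alternative 43. No profitable deviation — NE.
(LFU, Full, ARC): Node 1 can switch to LRU (35 → 60). Not NE.
(LFU, Full, Full): Node 1 can switch to LRU (39 → 96). Not NE.
(ARC, ARC, ARC): Node 1 gets 92, best alternative 34; Node 2 gets 98, best alternative 79; Node 3 gets 91, best alternative 25. No profitable deviation — NE.
(ARC, ARC, Full): Node 1 can switch to LFU (23 → 64). Not NE.
(ARC, Full, ARC): Node 2 can switch to ARC (79 → 98). Not NE.
(ARC, Full, Full): Node 1 can switch to LRU (77 → 96). Not NE.

(LFU, ARC, Full) and (ARC, ARC, ARC)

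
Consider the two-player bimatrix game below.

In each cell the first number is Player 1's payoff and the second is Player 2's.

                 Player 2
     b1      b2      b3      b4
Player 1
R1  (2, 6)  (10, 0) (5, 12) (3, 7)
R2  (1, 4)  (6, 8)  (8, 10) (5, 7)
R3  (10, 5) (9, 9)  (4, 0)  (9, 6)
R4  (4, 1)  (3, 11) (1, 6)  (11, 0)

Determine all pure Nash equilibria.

(R2, b3)

Mark each player's best response to every combination of opponents' strategies; a profile where every player is best-responding is a pure Nash equilibrium.
Player 1 against b1: payoffs 2, 1, 10, 4 → best response R3.
Player 1 against b2: payoffs 10, 6, 9, 3 → best response R1.
Player 1 against b3: payoffs 5, 8, 4, 1 → best response R2.
Player 1 against b4: payoffs 3, 5, 9, 11 → best response R4.
Player 2 against R1: payoffs 6, 0, 12, 7 → best response b3.
Player 2 against R2: payoffs 4, 8, 10, 7 → best response b3.
Player 2 against R3: payoffs 5, 9, 0, 6 → best response b2.
Player 2 against R4: payoffs 1, 11, 6, 0 → best response b2.
Mutual best responses: (R2, b3).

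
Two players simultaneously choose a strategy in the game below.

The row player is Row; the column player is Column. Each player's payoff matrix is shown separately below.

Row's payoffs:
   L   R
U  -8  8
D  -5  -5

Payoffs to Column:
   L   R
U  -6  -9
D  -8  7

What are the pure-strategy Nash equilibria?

none

(U, L): Row can switch to D (-8 → -5). Not NE.
(U, R): Column can switch to L (-9 → -6). Not NE.
(D, L): Column can switch to R (-8 → 7). Not NE.
(D, R): Row can switch to U (-5 → 8). Not NE.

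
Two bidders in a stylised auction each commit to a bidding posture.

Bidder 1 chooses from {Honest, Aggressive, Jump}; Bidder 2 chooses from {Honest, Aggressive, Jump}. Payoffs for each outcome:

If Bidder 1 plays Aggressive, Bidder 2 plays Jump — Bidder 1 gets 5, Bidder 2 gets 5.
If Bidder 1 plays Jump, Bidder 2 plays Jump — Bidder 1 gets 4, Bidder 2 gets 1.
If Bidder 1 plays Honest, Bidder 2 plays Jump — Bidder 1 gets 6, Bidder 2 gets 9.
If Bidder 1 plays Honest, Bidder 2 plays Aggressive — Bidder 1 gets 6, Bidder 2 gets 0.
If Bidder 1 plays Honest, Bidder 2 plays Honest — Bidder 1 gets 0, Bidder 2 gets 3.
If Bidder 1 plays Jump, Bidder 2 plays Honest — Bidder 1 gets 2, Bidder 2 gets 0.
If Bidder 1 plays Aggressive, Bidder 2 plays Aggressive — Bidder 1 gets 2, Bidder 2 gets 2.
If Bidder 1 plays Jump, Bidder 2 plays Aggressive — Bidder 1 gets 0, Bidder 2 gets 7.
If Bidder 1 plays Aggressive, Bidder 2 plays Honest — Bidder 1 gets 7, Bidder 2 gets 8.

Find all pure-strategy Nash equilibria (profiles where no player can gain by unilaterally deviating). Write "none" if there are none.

Mark each player's best response to every combination of opponents' strategies; a profile where every player is best-responding is a pure Nash equilibrium.
Bidder 1 against Honest: payoffs 0, 7, 2 → best response Aggressive.
Bidder 1 against Aggressive: payoffs 6, 2, 0 → best response Honest.
Bidder 1 against Jump: payoffs 6, 5, 4 → best response Honest.
Bidder 2 against Honest: payoffs 3, 0, 9 → best response Jump.
Bidder 2 against Aggressive: payoffs 8, 2, 5 → best response Honest.
Bidder 2 against Jump: payoffs 0, 7, 1 → best response Aggressive.
Mutual best responses: (Honest, Jump); (Aggressive, Honest).

(Honest, Jump) and (Aggressive, Honest)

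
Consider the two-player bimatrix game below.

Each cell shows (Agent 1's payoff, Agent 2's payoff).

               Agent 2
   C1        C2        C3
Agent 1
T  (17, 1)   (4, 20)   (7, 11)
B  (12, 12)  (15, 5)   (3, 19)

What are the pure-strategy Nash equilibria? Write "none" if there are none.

There is no pure-strategy Nash equilibrium.

(T, C1): Agent 2 can switch to C2 (1 → 20). Not NE.
(T, C2): Agent 1 can switch to B (4 → 15). Not NE.
(T, C3): Agent 2 can switch to C2 (11 → 20). Not NE.
(B, C1): Agent 1 can switch to T (12 → 17). Not NE.
(B, C2): Agent 2 can switch to C1 (5 → 12). Not NE.
(B, C3): Agent 1 can switch to T (3 → 7). Not NE.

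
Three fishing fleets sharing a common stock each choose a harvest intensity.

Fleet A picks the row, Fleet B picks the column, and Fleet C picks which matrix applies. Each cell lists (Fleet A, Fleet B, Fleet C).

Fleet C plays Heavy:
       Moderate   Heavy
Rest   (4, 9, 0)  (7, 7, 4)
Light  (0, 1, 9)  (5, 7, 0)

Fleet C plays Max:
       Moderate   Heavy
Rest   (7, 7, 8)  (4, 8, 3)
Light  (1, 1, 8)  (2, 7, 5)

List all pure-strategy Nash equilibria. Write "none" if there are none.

Fleet A against (Moderate, Heavy): payoffs 4, 0 → best response Rest.
Fleet A against (Moderate, Max): payoffs 7, 1 → best response Rest.
Fleet A against (Heavy, Heavy): payoffs 7, 5 → best response Rest.
Fleet A against (Heavy, Max): payoffs 4, 2 → best response Rest.
Fleet B against (Rest, Heavy): payoffs 9, 7 → best response Moderate.
Fleet B against (Rest, Max): payoffs 7, 8 → best response Heavy.
Fleet B against (Light, Heavy): payoffs 1, 7 → best response Heavy.
Fleet B against (Light, Max): payoffs 1, 7 → best response Heavy.
Fleet C against (Rest, Moderate): payoffs 0, 8 → best response Max.
Fleet C against (Rest, Heavy): payoffs 4, 3 → best response Heavy.
Fleet C against (Light, Moderate): payoffs 9, 8 → best response Heavy.
Fleet C against (Light, Heavy): payoffs 0, 5 → best response Max.
No profile is a mutual best response for all players.

There is no pure-strategy Nash equilibrium.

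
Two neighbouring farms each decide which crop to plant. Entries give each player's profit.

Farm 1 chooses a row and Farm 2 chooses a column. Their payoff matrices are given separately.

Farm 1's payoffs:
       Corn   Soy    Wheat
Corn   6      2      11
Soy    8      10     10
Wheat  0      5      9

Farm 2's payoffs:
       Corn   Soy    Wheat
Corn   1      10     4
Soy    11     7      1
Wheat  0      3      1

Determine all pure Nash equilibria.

Pure NE: (Soy, Corn)

Check each profile: it is a Nash equilibrium iff no player can strictly gain by switching unilaterally.
(Corn, Corn): Farm 1 can switch to Soy (6 → 8). Not NE.
(Corn, Soy): Farm 1 can switch to Soy (2 → 10). Not NE.
(Corn, Wheat): Farm 2 can switch to Soy (4 → 10). Not NE.
(Soy, Corn): Farm 1 gets 8, best alternative 6; Farm 2 gets 11, best alternative 7. No profitable deviation — NE.
(Soy, Soy): Farm 2 can switch to Corn (7 → 11). Not NE.
(Soy, Wheat): Farm 1 can switch to Corn (10 → 11). Not NE.
(Wheat, Corn): Farm 1 can switch to Corn (0 → 6). Not NE.
(Wheat, Soy): Farm 1 can switch to Soy (5 → 10). Not NE.
(Wheat, Wheat): Farm 1 can switch to Corn (9 → 11). Not NE.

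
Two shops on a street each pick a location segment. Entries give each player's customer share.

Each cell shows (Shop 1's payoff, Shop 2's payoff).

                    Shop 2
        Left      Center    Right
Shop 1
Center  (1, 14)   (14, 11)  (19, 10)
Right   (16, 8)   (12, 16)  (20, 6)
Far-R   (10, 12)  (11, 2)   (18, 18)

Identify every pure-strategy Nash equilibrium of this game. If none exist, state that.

There is no pure-strategy Nash equilibrium.

(Center, Left): Shop 1 can switch to Right (1 → 16). Not NE.
(Center, Center): Shop 2 can switch to Left (11 → 14). Not NE.
(Center, Right): Shop 1 can switch to Right (19 → 20). Not NE.
(Right, Left): Shop 2 can switch to Center (8 → 16). Not NE.
(Right, Center): Shop 1 can switch to Center (12 → 14). Not NE.
(Right, Right): Shop 2 can switch to Left (6 → 8). Not NE.
(Far-R, Left): Shop 1 can switch to Right (10 → 16). Not NE.
(Far-R, Center): Shop 1 can switch to Center (11 → 14). Not NE.
(Far-R, Right): Shop 1 can switch to Center (18 → 19). Not NE.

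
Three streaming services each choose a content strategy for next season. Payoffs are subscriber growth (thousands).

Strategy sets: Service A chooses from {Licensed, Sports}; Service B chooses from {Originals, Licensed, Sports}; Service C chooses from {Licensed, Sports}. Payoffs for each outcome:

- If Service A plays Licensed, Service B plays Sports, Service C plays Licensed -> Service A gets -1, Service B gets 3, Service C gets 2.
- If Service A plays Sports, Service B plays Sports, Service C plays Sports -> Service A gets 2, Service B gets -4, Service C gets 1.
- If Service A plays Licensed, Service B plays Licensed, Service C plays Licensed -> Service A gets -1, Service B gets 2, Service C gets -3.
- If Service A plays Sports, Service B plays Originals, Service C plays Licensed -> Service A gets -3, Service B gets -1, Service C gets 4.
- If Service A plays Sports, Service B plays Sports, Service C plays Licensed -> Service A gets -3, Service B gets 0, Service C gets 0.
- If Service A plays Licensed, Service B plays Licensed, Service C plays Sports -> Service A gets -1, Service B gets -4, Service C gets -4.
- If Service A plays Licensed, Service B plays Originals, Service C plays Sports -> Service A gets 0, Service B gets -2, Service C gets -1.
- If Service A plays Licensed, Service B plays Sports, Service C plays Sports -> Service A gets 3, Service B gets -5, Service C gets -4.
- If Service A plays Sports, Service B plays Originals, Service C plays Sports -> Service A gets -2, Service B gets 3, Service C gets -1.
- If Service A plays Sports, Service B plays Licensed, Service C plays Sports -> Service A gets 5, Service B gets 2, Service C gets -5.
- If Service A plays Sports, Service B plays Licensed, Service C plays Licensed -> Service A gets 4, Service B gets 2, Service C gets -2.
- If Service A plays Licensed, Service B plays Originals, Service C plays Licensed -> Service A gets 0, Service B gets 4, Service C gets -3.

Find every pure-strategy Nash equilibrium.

Service A against (Originals, Licensed): payoffs 0, -3 → best response Licensed.
Service A against (Originals, Sports): payoffs 0, -2 → best response Licensed.
Service A against (Licensed, Licensed): payoffs -1, 4 → best response Sports.
Service A against (Licensed, Sports): payoffs -1, 5 → best response Sports.
Service A against (Sports, Licensed): payoffs -1, -3 → best response Licensed.
Service A against (Sports, Sports): payoffs 3, 2 → best response Licensed.
Service B against (Licensed, Licensed): payoffs 4, 2, 3 → best response Originals.
Service B against (Licensed, Sports): payoffs -2, -4, -5 → best response Originals.
Service B against (Sports, Licensed): payoffs -1, 2, 0 → best response Licensed.
Service B against (Sports, Sports): payoffs 3, 2, -4 → best response Originals.
Service C against (Licensed, Originals): payoffs -3, -1 → best response Sports.
Service C against (Licensed, Licensed): payoffs -3, -4 → best response Licensed.
Service C against (Licensed, Sports): payoffs 2, -4 → best response Licensed.
Service C against (Sports, Originals): payoffs 4, -1 → best response Licensed.
Service C against (Sports, Licensed): payoffs -2, -5 → best response Licensed.
Service C against (Sports, Sports): payoffs 0, 1 → best response Sports.
Mutual best responses: (Licensed, Originals, Sports); (Sports, Licensed, Licensed).

(Licensed, Originals, Sports), (Sports, Licensed, Licensed)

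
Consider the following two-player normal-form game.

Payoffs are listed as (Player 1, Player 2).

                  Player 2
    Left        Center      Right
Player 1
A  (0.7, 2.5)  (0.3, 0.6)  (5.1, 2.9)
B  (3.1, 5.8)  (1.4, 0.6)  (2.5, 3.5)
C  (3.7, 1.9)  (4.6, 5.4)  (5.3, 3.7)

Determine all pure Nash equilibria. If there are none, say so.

Mark each player's best response to every combination of opponents' strategies; a profile where every player is best-responding is a pure Nash equilibrium.
Player 1 against Left: payoffs 0.7, 3.1, 3.7 → best response C.
Player 1 against Center: payoffs 0.3, 1.4, 4.6 → best response C.
Player 1 against Right: payoffs 5.1, 2.5, 5.3 → best response C.
Player 2 against A: payoffs 2.5, 0.6, 2.9 → best response Right.
Player 2 against B: payoffs 5.8, 0.6, 3.5 → best response Left.
Player 2 against C: payoffs 1.9, 5.4, 3.7 → best response Center.
Mutual best responses: (C, Center).

Pure NE: (C, Center)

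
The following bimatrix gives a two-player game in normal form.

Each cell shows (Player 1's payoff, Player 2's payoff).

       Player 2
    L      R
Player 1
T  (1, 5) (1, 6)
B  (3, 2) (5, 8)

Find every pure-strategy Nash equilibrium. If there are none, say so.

The unique pure-strategy Nash equilibrium is (B, R).

Mark each player's best response to every combination of opponents' strategies; a profile where every player is best-responding is a pure Nash equilibrium.
Player 1 against L: payoffs 1, 3 → best response B.
Player 1 against R: payoffs 1, 5 → best response B.
Player 2 against T: payoffs 5, 6 → best response R.
Player 2 against B: payoffs 2, 8 → best response R.
Mutual best responses: (B, R).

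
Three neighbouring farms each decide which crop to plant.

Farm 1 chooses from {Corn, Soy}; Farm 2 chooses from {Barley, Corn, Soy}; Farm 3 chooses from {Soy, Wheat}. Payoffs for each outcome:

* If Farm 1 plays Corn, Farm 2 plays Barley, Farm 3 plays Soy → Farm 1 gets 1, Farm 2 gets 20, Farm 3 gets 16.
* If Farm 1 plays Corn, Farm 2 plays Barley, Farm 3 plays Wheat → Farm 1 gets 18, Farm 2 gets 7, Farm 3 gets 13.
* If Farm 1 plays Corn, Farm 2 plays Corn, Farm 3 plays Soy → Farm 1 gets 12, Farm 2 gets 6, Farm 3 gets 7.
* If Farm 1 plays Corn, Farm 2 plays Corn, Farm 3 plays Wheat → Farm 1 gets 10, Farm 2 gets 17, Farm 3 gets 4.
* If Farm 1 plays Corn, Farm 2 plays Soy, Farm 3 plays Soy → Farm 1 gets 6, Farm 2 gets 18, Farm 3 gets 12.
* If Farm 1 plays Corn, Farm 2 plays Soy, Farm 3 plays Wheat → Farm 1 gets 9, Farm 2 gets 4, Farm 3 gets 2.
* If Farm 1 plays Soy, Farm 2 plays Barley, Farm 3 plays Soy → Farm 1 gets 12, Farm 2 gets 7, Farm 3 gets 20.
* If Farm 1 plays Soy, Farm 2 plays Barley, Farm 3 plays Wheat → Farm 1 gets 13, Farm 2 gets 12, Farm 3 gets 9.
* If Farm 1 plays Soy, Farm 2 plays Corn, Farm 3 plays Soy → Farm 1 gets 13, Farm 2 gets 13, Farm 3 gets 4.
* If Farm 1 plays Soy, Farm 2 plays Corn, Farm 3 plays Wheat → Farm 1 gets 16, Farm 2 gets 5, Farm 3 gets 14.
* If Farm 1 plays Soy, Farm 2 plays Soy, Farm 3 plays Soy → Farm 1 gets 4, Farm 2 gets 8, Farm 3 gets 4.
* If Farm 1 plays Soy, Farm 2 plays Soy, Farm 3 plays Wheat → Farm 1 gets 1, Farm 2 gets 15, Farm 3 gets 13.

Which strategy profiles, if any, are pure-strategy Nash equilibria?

(Corn, Barley, Soy): Farm 1 can switch to Soy (1 → 12). Not NE.
(Corn, Barley, Wheat): Farm 2 can switch to Corn (7 → 17). Not NE.
(Corn, Corn, Soy): Farm 1 can switch to Soy (12 → 13). Not NE.
(Corn, Corn, Wheat): Farm 1 can switch to Soy (10 → 16). Not NE.
(Corn, Soy, Soy): Farm 2 can switch to Barley (18 → 20). Not NE.
(Corn, Soy, Wheat): Farm 2 can switch to Barley (4 → 7). Not NE.
(Soy, Barley, Soy): Farm 2 can switch to Corn (7 → 13). Not NE.
(Soy, Barley, Wheat): Farm 1 can switch to Corn (13 → 18). Not NE.
(The remaining 4 profiles each have a profitable deviation by the same check.)

This game has no pure Nash equilibrium.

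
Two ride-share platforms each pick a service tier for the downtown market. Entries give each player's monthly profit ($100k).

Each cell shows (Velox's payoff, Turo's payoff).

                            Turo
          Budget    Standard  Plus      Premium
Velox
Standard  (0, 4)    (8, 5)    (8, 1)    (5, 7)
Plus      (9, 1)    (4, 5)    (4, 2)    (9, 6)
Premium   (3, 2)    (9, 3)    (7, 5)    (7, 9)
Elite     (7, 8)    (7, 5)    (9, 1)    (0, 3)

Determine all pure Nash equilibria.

Pure NE: (Plus, Premium)

(Standard, Budget): Velox can switch to Plus (0 → 9). Not NE.
(Standard, Standard): Velox can switch to Premium (8 → 9). Not NE.
(Standard, Plus): Velox can switch to Elite (8 → 9). Not NE.
(Standard, Premium): Velox can switch to Plus (5 → 9). Not NE.
(Plus, Budget): Turo can switch to Standard (1 → 5). Not NE.
(Plus, Standard): Velox can switch to Standard (4 → 8). Not NE.
(Plus, Plus): Velox can switch to Standard (4 → 8). Not NE.
(Plus, Premium): Velox gets 9, best alternative 7; Turo gets 6, best alternative 5. No profitable deviation — NE.
(Premium, Budget): Velox can switch to Plus (3 → 9). Not NE.
(The remaining 7 profiles each have a profitable deviation by the same check.)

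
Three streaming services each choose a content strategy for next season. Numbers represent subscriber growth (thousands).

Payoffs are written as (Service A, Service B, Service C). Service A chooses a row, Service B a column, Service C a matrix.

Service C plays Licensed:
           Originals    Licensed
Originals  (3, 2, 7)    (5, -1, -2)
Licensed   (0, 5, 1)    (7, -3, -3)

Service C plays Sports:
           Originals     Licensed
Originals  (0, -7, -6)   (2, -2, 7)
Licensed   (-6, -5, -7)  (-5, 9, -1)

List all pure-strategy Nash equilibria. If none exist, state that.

(Originals, Originals, Licensed) and (Originals, Licensed, Sports)

(Originals, Originals, Licensed): Service A gets 3, best alternative 0; Service B gets 2, best alternative -1; Service C gets 7, best alternative -6. No profitable deviation — NE.
(Originals, Originals, Sports): Service B can switch to Licensed (-7 → -2). Not NE.
(Originals, Licensed, Licensed): Service A can switch to Licensed (5 → 7). Not NE.
(Originals, Licensed, Sports): Service A gets 2, best alternative -5; Service B gets -2, best alternative -7; Service C gets 7, best alternative -2. No profitable deviation — NE.
(Licensed, Originals, Licensed): Service A can switch to Originals (0 → 3). Not NE.
(Licensed, Originals, Sports): Service A can switch to Originals (-6 → 0). Not NE.
(Licensed, Licensed, Licensed): Service B can switch to Originals (-3 → 5). Not NE.
(Licensed, Licensed, Sports): Service A can switch to Originals (-5 → 2). Not NE.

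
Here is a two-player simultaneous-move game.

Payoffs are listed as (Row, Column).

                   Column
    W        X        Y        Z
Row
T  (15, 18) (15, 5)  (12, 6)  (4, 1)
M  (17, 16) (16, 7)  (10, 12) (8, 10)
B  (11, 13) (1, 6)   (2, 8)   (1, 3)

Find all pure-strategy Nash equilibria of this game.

(T, W): Row can switch to M (15 → 17). Not NE.
(T, X): Row can switch to M (15 → 16). Not NE.
(T, Y): Column can switch to W (6 → 18). Not NE.
(T, Z): Row can switch to M (4 → 8). Not NE.
(M, W): Row gets 17, best alternative 15; Column gets 16, best alternative 12. No profitable deviation — NE.
(M, X): Column can switch to W (7 → 16). Not NE.
(M, Y): Row can switch to T (10 → 12). Not NE.
(M, Z): Column can switch to W (10 → 16). Not NE.
(B, W): Row can switch to T (11 → 15). Not NE.
(B, X): Row can switch to T (1 → 15). Not NE.
(B, Y): Row can switch to T (2 → 12). Not NE.
(B, Z): Row can switch to T (1 → 4). Not NE.

The unique pure-strategy Nash equilibrium is (M, W).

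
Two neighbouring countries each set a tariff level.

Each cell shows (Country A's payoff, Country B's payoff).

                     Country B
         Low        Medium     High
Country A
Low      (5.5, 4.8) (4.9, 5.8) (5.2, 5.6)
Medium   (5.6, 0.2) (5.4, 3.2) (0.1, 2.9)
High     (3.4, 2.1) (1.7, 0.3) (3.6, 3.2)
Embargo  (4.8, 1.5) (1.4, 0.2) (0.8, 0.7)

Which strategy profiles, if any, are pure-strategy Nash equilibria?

The unique pure-strategy Nash equilibrium is (Medium, Medium).

Country A against Low: payoffs 5.5, 5.6, 3.4, 4.8 → best response Medium.
Country A against Medium: payoffs 4.9, 5.4, 1.7, 1.4 → best response Medium.
Country A against High: payoffs 5.2, 0.1, 3.6, 0.8 → best response Low.
Country B against Low: payoffs 4.8, 5.8, 5.6 → best response Medium.
Country B against Medium: payoffs 0.2, 3.2, 2.9 → best response Medium.
Country B against High: payoffs 2.1, 0.3, 3.2 → best response High.
Country B against Embargo: payoffs 1.5, 0.2, 0.7 → best response Low.
Mutual best responses: (Medium, Medium).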